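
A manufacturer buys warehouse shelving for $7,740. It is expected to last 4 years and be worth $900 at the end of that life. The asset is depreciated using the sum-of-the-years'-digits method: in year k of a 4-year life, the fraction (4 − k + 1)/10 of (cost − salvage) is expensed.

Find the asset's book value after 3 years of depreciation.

Depreciable base = $7,740 − $900 = $6,840.
Sum of the years' digits = 4+3+2+1 = 10.
Year 1: $6,840 × 4/10 = $2,736. Book value $5,004.
Year 2: $6,840 × 3/10 = $2,052. Book value $2,952.
Year 3: $6,840 × 2/10 = $1,368. Book value $1,584.

$1,584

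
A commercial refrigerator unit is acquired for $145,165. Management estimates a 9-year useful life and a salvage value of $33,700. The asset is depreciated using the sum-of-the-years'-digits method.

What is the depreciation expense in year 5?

Depreciable base = $145,165 − $33,700 = $111,465.
Sum of the years' digits = 9+8+7+6+5+4+3+2+1 = 45.
Year 1: $111,465 × 9/45 = $22,293. Book value $122,872.
Year 2: $111,465 × 8/45 = $19,816. Book value $103,056.
Year 3: $111,465 × 7/45 = $17,339. Book value $85,717.
Year 4: $111,465 × 6/45 = $14,862. Book value $70,855.
Year 5: $111,465 × 5/45 = $12,385. Book value $58,470.

$12,385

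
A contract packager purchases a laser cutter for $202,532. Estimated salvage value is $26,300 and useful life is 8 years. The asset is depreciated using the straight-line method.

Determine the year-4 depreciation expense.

Depreciable base = $202,532 − $26,300 = $176,232.
Annual expense = $176,232 / 8 = $22,029.

$22,029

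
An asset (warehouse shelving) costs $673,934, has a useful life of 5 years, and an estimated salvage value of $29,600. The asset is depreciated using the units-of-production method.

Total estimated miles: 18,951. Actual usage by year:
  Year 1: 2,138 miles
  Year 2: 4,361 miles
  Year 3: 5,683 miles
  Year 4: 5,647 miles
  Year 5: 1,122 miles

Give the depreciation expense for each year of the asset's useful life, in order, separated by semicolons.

Depreciable base = $673,934 − $29,600 = $644,334.
Rate = $644,334 / 18,951 miles = $34 per mile.
Year 1: 2,138 × $34 = $72,692. Book value $601,242.
Year 2: 4,361 × $34 = $148,274. Book value $452,968.
Year 3: 5,683 × $34 = $193,222. Book value $259,746.
Year 4: 5,647 × $34 = $191,998. Book value $67,748.
Year 5: 1,122 × $34 = $38,148. Book value $29,600.

$72,692; $148,274; $193,222; $191,998; $38,148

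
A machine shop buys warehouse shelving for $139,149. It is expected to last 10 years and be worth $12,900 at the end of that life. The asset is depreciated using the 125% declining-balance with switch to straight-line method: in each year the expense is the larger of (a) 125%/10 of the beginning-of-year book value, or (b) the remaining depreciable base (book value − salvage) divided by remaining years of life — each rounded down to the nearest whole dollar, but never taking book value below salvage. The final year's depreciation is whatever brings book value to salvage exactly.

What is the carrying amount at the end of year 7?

$47,235

Depreciable base = $139,149 − $12,900 = $126,249.
Year 1: DB = ⌊$139,149 × 125%/10⌋ = $17,393; SL = ⌊$126,249/10⌋ = $12,624 → take DB $17,393. Book value $121,756.
Year 2: DB = ⌊$121,756 × 125%/10⌋ = $15,219; SL = ⌊$108,856/9⌋ = $12,095 → take DB $15,219. Book value $106,537.
Year 3: DB = ⌊$106,537 × 125%/10⌋ = $13,317; SL = ⌊$93,637/8⌋ = $11,704 → take DB $13,317. Book value $93,220.
Year 4: DB = ⌊$93,220 × 125%/10⌋ = $11,652; SL = ⌊$80,320/7⌋ = $11,474 → take DB $11,652. Book value $81,568.
Year 5: DB = ⌊$81,568 × 125%/10⌋ = $10,196; SL = ⌊$68,668/6⌋ = $11,444 → take SL $11,444. Book value $70,124.
Year 6: DB = ⌊$70,124 × 125%/10⌋ = $8,765; SL = ⌊$57,224/5⌋ = $11,444 → take SL $11,444. Book value $58,680.
Year 7: DB = ⌊$58,680 × 125%/10⌋ = $7,335; SL = ⌊$45,780/4⌋ = $11,445 → take SL $11,445. Book value $47,235.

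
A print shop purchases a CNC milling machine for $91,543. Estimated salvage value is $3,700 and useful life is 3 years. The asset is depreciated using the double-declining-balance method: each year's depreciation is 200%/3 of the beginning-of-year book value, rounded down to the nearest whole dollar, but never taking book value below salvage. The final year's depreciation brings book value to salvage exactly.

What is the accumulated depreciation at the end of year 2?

$81,371

Depreciable base = $91,543 − $3,700 = $87,843.
Year 1: ⌊$91,543 × 200%/3⌋ = $61,028. Book value $30,515.
Year 2: ⌊$30,515 × 200%/3⌋ = $20,343. Book value $10,172.
Accumulated through year 2 = $91,543 − $10,172 = $81,371.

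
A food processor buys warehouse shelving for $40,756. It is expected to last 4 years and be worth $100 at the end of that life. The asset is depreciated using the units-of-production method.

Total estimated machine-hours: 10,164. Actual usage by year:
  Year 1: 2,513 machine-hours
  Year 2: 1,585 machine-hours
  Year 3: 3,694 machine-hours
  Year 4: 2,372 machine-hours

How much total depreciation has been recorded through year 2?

Depreciable base = $40,756 − $100 = $40,656.
Rate = $40,656 / 10,164 machine-hours = $4 per machine-hour.
Year 1: 2,513 × $4 = $10,052. Book value $30,704.
Year 2: 1,585 × $4 = $6,340. Book value $24,364.
Accumulated through year 2 = $40,756 − $24,364 = $16,392.

$16,392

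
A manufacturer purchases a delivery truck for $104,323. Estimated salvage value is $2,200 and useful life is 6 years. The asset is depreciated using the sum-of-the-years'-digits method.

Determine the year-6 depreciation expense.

Depreciable base = $104,323 − $2,200 = $102,123.
Sum of the years' digits = 6+5+4+3+2+1 = 21.
Year 1: $102,123 × 6/21 = $29,178. Book value $75,145.
Year 2: $102,123 × 5/21 = $24,315. Book value $50,830.
Year 3: $102,123 × 4/21 = $19,452. Book value $31,378.
Year 4: $102,123 × 3/21 = $14,589. Book value $16,789.
Year 5: $102,123 × 2/21 = $9,726. Book value $7,063.
Year 6: $102,123 × 1/21 = $4,863. Book value $2,200.

$4,863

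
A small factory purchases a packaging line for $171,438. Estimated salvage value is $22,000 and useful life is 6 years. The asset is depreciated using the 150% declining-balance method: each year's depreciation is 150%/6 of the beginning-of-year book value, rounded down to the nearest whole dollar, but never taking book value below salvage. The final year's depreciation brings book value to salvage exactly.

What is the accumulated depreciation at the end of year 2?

Depreciable base = $171,438 − $22,000 = $149,438.
Year 1: ⌊$171,438 × 150%/6⌋ = $42,859. Book value $128,579.
Year 2: ⌊$128,579 × 150%/6⌋ = $32,144. Book value $96,435.
Accumulated through year 2 = $171,438 − $96,435 = $75,003.

$75,003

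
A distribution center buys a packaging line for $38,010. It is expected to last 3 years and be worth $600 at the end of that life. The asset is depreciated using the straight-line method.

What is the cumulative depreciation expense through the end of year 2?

Depreciable base = $38,010 − $600 = $37,410.
Annual expense = $37,410 / 3 = $12,470.
End of year 1: book value $25,540.
End of year 2: book value $13,070.
Accumulated through year 2 = $38,010 − $13,070 = $24,940.

$24,940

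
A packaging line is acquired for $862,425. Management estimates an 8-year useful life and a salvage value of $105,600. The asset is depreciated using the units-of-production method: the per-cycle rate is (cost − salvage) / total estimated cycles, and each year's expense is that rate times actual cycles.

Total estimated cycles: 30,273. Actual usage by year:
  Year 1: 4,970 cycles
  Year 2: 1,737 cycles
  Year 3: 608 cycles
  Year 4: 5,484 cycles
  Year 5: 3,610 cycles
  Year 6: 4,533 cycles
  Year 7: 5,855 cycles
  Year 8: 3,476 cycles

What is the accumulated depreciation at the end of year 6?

Depreciable base = $862,425 − $105,600 = $756,825.
Rate = $756,825 / 30,273 cycles = $25 per cycle.
Year 1: 4,970 × $25 = $124,250. Book value $738,175.
Year 2: 1,737 × $25 = $43,425. Book value $694,750.
Year 3: 608 × $25 = $15,200. Book value $679,550.
Year 4: 5,484 × $25 = $137,100. Book value $542,450.
Year 5: 3,610 × $25 = $90,250. Book value $452,200.
Year 6: 4,533 × $25 = $113,325. Book value $338,875.
Accumulated through year 6 = $862,425 − $338,875 = $523,550.

$523,550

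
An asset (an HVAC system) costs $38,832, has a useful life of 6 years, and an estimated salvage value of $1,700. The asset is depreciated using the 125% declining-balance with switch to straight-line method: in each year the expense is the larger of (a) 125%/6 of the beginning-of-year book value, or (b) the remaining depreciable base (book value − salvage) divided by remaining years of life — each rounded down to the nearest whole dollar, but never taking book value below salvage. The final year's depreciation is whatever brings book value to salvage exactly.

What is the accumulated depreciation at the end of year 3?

$20,153

Depreciable base = $38,832 − $1,700 = $37,132.
Year 1: DB = ⌊$38,832 × 125%/6⌋ = $8,090; SL = ⌊$37,132/6⌋ = $6,188 → take DB $8,090. Book value $30,742.
Year 2: DB = ⌊$30,742 × 125%/6⌋ = $6,404; SL = ⌊$29,042/5⌋ = $5,808 → take DB $6,404. Book value $24,338.
Year 3: DB = ⌊$24,338 × 125%/6⌋ = $5,070; SL = ⌊$22,638/4⌋ = $5,659 → take SL $5,659. Book value $18,679.
Accumulated through year 3 = $38,832 − $18,679 = $20,153.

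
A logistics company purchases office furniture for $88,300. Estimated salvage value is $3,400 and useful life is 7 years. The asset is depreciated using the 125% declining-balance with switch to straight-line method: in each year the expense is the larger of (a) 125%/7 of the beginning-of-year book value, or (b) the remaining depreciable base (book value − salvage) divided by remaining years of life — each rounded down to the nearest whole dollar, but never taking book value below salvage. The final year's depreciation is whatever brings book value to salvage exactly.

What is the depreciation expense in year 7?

$11,237

Depreciable base = $88,300 − $3,400 = $84,900.
Year 1: DB = ⌊$88,300 × 125%/7⌋ = $15,767; SL = ⌊$84,900/7⌋ = $12,128 → take DB $15,767. Book value $72,533.
Year 2: DB = ⌊$72,533 × 125%/7⌋ = $12,952; SL = ⌊$69,133/6⌋ = $11,522 → take DB $12,952. Book value $59,581.
Year 3: DB = ⌊$59,581 × 125%/7⌋ = $10,639; SL = ⌊$56,181/5⌋ = $11,236 → take SL $11,236. Book value $48,345.
Year 4: DB = ⌊$48,345 × 125%/7⌋ = $8,633; SL = ⌊$44,945/4⌋ = $11,236 → take SL $11,236. Book value $37,109.
Year 5: DB = ⌊$37,109 × 125%/7⌋ = $6,626; SL = ⌊$33,709/3⌋ = $11,236 → take SL $11,236. Book value $25,873.
Year 6: DB = ⌊$25,873 × 125%/7⌋ = $4,620; SL = ⌊$22,473/2⌋ = $11,236 → take SL $11,236. Book value $14,637.
Year 7 (final): $14,637 − $3,400 = $11,237. Book value $3,400.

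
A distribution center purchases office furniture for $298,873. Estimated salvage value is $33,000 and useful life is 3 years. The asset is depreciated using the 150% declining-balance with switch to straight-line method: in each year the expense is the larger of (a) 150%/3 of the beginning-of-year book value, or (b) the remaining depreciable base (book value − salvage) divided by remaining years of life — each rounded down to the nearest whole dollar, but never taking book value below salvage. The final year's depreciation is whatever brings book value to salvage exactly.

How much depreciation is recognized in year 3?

$41,719

Depreciable base = $298,873 − $33,000 = $265,873.
Year 1: DB = ⌊$298,873 × 150%/3⌋ = $149,436; SL = ⌊$265,873/3⌋ = $88,624 → take DB $149,436. Book value $149,437.
Year 2: DB = ⌊$149,437 × 150%/3⌋ = $74,718; SL = ⌊$116,437/2⌋ = $58,218 → take DB $74,718. Book value $74,719.
Year 3 (final): $74,719 − $33,000 = $41,719. Book value $33,000.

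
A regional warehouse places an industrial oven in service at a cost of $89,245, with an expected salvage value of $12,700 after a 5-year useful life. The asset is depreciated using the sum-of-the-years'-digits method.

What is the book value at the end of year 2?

Depreciable base = $89,245 − $12,700 = $76,545.
Sum of the years' digits = 5+4+3+2+1 = 15.
Year 1: $76,545 × 5/15 = $25,515. Book value $63,730.
Year 2: $76,545 × 4/15 = $20,412. Book value $43,318.

$43,318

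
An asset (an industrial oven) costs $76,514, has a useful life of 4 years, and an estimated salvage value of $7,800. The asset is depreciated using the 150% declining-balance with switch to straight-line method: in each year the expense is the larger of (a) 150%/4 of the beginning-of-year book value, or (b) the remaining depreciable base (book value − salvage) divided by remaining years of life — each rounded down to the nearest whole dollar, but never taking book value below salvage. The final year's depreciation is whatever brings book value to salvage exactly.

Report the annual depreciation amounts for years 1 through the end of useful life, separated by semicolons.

$28,692; $17,933; $11,208; $10,881

Depreciable base = $76,514 − $7,800 = $68,714.
Year 1: DB = ⌊$76,514 × 150%/4⌋ = $28,692; SL = ⌊$68,714/4⌋ = $17,178 → take DB $28,692. Book value $47,822.
Year 2: DB = ⌊$47,822 × 150%/4⌋ = $17,933; SL = ⌊$40,022/3⌋ = $13,340 → take DB $17,933. Book value $29,889.
Year 3: DB = ⌊$29,889 × 150%/4⌋ = $11,208; SL = ⌊$22,089/2⌋ = $11,044 → take DB $11,208. Book value $18,681.
Year 4 (final): $18,681 − $7,800 = $10,881. Book value $7,800.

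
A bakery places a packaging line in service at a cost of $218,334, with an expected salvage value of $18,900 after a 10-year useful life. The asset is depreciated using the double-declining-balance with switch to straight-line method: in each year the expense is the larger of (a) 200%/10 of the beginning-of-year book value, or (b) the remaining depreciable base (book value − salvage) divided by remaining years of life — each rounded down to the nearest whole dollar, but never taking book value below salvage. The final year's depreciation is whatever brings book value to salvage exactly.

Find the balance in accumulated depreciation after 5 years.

Depreciable base = $218,334 − $18,900 = $199,434.
Year 1: DB = ⌊$218,334 × 200%/10⌋ = $43,666; SL = ⌊$199,434/10⌋ = $19,943 → take DB $43,666. Book value $174,668.
Year 2: DB = ⌊$174,668 × 200%/10⌋ = $34,933; SL = ⌊$155,768/9⌋ = $17,307 → take DB $34,933. Book value $139,735.
Year 3: DB = ⌊$139,735 × 200%/10⌋ = $27,947; SL = ⌊$120,835/8⌋ = $15,104 → take DB $27,947. Book value $111,788.
Year 4: DB = ⌊$111,788 × 200%/10⌋ = $22,357; SL = ⌊$92,888/7⌋ = $13,269 → take DB $22,357. Book value $89,431.
Year 5: DB = ⌊$89,431 × 200%/10⌋ = $17,886; SL = ⌊$70,531/6⌋ = $11,755 → take DB $17,886. Book value $71,545.
Accumulated through year 5 = $218,334 − $71,545 = $146,789.

$146,789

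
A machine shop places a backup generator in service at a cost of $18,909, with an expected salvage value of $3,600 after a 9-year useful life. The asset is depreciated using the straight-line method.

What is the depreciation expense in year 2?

$1,701

Depreciable base = $18,909 − $3,600 = $15,309.
Annual expense = $15,309 / 9 = $1,701.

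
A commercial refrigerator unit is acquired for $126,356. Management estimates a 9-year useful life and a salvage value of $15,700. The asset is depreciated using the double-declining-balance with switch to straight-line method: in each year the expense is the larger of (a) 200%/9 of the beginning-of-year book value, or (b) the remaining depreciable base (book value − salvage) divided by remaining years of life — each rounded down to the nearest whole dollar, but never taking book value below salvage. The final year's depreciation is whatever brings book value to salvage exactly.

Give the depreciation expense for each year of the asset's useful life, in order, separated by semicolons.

$28,079; $21,839; $16,986; $13,211; $10,275; $7,992; $6,216; $4,835; $1,223

Depreciable base = $126,356 − $15,700 = $110,656.
Year 1: DB = ⌊$126,356 × 200%/9⌋ = $28,079; SL = ⌊$110,656/9⌋ = $12,295 → take DB $28,079. Book value $98,277.
Year 2: DB = ⌊$98,277 × 200%/9⌋ = $21,839; SL = ⌊$82,577/8⌋ = $10,322 → take DB $21,839. Book value $76,438.
Year 3: DB = ⌊$76,438 × 200%/9⌋ = $16,986; SL = ⌊$60,738/7⌋ = $8,676 → take DB $16,986. Book value $59,452.
Year 4: DB = ⌊$59,452 × 200%/9⌋ = $13,211; SL = ⌊$43,752/6⌋ = $7,292 → take DB $13,211. Book value $46,241.
Year 5: DB = ⌊$46,241 × 200%/9⌋ = $10,275; SL = ⌊$30,541/5⌋ = $6,108 → take DB $10,275. Book value $35,966.
Year 6: DB = ⌊$35,966 × 200%/9⌋ = $7,992; SL = ⌊$20,266/4⌋ = $5,066 → take DB $7,992. Book value $27,974.
Year 7: DB = ⌊$27,974 × 200%/9⌋ = $6,216; SL = ⌊$12,274/3⌋ = $4,091 → take DB $6,216. Book value $21,758.
Year 8: DB = ⌊$21,758 × 200%/9⌋ = $4,835; SL = ⌊$6,058/2⌋ = $3,029 → take DB $4,835. Book value $16,923.
Year 9 (final): $16,923 − $15,700 = $1,223. Book value $15,700.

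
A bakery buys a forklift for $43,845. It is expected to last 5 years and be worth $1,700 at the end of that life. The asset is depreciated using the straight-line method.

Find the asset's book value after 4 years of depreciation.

$10,129

Depreciable base = $43,845 − $1,700 = $42,145.
Annual expense = $42,145 / 5 = $8,429.
End of year 1: book value $35,416.
End of year 2: book value $26,987.
End of year 3: book value $18,558.
End of year 4: book value $10,129.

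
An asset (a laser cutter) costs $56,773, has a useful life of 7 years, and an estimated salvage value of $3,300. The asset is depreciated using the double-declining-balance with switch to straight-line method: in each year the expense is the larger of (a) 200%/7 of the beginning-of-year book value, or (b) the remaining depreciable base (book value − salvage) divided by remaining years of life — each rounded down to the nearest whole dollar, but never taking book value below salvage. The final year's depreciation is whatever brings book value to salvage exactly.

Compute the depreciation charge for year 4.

$5,911

Depreciable base = $56,773 − $3,300 = $53,473.
Year 1: DB = ⌊$56,773 × 200%/7⌋ = $16,220; SL = ⌊$53,473/7⌋ = $7,639 → take DB $16,220. Book value $40,553.
Year 2: DB = ⌊$40,553 × 200%/7⌋ = $11,586; SL = ⌊$37,253/6⌋ = $6,208 → take DB $11,586. Book value $28,967.
Year 3: DB = ⌊$28,967 × 200%/7⌋ = $8,276; SL = ⌊$25,667/5⌋ = $5,133 → take DB $8,276. Book value $20,691.
Year 4: DB = ⌊$20,691 × 200%/7⌋ = $5,911; SL = ⌊$17,391/4⌋ = $4,347 → take DB $5,911. Book value $14,780.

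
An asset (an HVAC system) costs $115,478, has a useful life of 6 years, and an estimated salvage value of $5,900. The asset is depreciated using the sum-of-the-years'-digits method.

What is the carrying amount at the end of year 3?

Depreciable base = $115,478 − $5,900 = $109,578.
Sum of the years' digits = 6+5+4+3+2+1 = 21.
Year 1: $109,578 × 6/21 = $31,308. Book value $84,170.
Year 2: $109,578 × 5/21 = $26,090. Book value $58,080.
Year 3: $109,578 × 4/21 = $20,872. Book value $37,208.

$37,208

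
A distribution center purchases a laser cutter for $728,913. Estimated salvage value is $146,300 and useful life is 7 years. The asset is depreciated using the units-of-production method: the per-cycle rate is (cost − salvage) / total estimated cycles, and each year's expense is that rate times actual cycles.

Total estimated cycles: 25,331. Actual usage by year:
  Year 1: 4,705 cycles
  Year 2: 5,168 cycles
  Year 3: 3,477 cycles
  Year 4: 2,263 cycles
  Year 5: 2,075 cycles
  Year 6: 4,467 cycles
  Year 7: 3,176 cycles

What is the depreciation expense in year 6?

Depreciable base = $728,913 − $146,300 = $582,613.
Rate = $582,613 / 25,331 cycles = $23 per cycle.
Year 1: 4,705 × $23 = $108,215. Book value $620,698.
Year 2: 5,168 × $23 = $118,864. Book value $501,834.
Year 3: 3,477 × $23 = $79,971. Book value $421,863.
Year 4: 2,263 × $23 = $52,049. Book value $369,814.
Year 5: 2,075 × $23 = $47,725. Book value $322,089.
Year 6: 4,467 × $23 = $102,741. Book value $219,348.

$102,741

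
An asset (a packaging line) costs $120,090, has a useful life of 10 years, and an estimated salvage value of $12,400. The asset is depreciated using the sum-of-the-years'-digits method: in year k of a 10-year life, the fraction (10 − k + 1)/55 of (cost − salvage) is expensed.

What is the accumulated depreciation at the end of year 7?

Depreciable base = $120,090 − $12,400 = $107,690.
Sum of the years' digits = 10+9+8+7+6+5+4+3+2+1 = 55.
Year 1: $107,690 × 10/55 = $19,580. Book value $100,510.
Year 2: $107,690 × 9/55 = $17,622. Book value $82,888.
Year 3: $107,690 × 8/55 = $15,664. Book value $67,224.
Year 4: $107,690 × 7/55 = $13,706. Book value $53,518.
Year 5: $107,690 × 6/55 = $11,748. Book value $41,770.
Year 6: $107,690 × 5/55 = $9,790. Book value $31,980.
Year 7: $107,690 × 4/55 = $7,832. Book value $24,148.
Accumulated through year 7 = $120,090 − $24,148 = $95,942.

$95,942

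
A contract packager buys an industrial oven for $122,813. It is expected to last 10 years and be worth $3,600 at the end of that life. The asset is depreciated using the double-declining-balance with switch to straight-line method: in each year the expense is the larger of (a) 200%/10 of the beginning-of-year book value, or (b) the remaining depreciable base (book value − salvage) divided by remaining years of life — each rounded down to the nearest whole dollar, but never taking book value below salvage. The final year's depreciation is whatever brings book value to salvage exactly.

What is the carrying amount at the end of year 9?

$10,749

Depreciable base = $122,813 − $3,600 = $119,213.
Year 1: DB = ⌊$122,813 × 200%/10⌋ = $24,562; SL = ⌊$119,213/10⌋ = $11,921 → take DB $24,562. Book value $98,251.
Year 2: DB = ⌊$98,251 × 200%/10⌋ = $19,650; SL = ⌊$94,651/9⌋ = $10,516 → take DB $19,650. Book value $78,601.
Year 3: DB = ⌊$78,601 × 200%/10⌋ = $15,720; SL = ⌊$75,001/8⌋ = $9,375 → take DB $15,720. Book value $62,881.
Year 4: DB = ⌊$62,881 × 200%/10⌋ = $12,576; SL = ⌊$59,281/7⌋ = $8,468 → take DB $12,576. Book value $50,305.
Year 5: DB = ⌊$50,305 × 200%/10⌋ = $10,061; SL = ⌊$46,705/6⌋ = $7,784 → take DB $10,061. Book value $40,244.
Year 6: DB = ⌊$40,244 × 200%/10⌋ = $8,048; SL = ⌊$36,644/5⌋ = $7,328 → take DB $8,048. Book value $32,196.
Year 7: DB = ⌊$32,196 × 200%/10⌋ = $6,439; SL = ⌊$28,596/4⌋ = $7,149 → take SL $7,149. Book value $25,047.
Year 8: DB = ⌊$25,047 × 200%/10⌋ = $5,009; SL = ⌊$21,447/3⌋ = $7,149 → take SL $7,149. Book value $17,898.
Year 9: DB = ⌊$17,898 × 200%/10⌋ = $3,579; SL = ⌊$14,298/2⌋ = $7,149 → take SL $7,149. Book value $10,749.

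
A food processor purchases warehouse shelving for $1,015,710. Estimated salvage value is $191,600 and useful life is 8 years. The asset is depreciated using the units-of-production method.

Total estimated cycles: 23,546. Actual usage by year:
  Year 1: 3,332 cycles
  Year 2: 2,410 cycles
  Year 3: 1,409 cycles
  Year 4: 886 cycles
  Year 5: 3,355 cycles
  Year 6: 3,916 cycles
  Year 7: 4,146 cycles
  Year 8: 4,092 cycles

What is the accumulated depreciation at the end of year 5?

Depreciable base = $1,015,710 − $191,600 = $824,110.
Rate = $824,110 / 23,546 cycles = $35 per cycle.
Year 1: 3,332 × $35 = $116,620. Book value $899,090.
Year 2: 2,410 × $35 = $84,350. Book value $814,740.
Year 3: 1,409 × $35 = $49,315. Book value $765,425.
Year 4: 886 × $35 = $31,010. Book value $734,415.
Year 5: 3,355 × $35 = $117,425. Book value $616,990.
Accumulated through year 5 = $1,015,710 − $616,990 = $398,720.

$398,720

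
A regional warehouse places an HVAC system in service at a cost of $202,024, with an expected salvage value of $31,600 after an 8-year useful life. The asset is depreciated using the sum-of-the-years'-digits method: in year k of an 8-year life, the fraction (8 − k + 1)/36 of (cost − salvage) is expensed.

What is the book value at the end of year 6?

Depreciable base = $202,024 − $31,600 = $170,424.
Sum of the years' digits = 8+7+6+5+4+3+2+1 = 36.
Year 1: $170,424 × 8/36 = $37,872. Book value $164,152.
Year 2: $170,424 × 7/36 = $33,138. Book value $131,014.
Year 3: $170,424 × 6/36 = $28,404. Book value $102,610.
Year 4: $170,424 × 5/36 = $23,670. Book value $78,940.
Year 5: $170,424 × 4/36 = $18,936. Book value $60,004.
Year 6: $170,424 × 3/36 = $14,202. Book value $45,802.

$45,802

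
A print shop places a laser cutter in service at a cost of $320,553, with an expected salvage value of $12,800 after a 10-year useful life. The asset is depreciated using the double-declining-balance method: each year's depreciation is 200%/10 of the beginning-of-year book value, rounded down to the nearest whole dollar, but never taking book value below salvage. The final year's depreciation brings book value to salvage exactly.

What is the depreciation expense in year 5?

Depreciable base = $320,553 − $12,800 = $307,753.
Year 1: ⌊$320,553 × 200%/10⌋ = $64,110. Book value $256,443.
Year 2: ⌊$256,443 × 200%/10⌋ = $51,288. Book value $205,155.
Year 3: ⌊$205,155 × 200%/10⌋ = $41,031. Book value $164,124.
Year 4: ⌊$164,124 × 200%/10⌋ = $32,824. Book value $131,300.
Year 5: ⌊$131,300 × 200%/10⌋ = $26,260. Book value $105,040.

$26,260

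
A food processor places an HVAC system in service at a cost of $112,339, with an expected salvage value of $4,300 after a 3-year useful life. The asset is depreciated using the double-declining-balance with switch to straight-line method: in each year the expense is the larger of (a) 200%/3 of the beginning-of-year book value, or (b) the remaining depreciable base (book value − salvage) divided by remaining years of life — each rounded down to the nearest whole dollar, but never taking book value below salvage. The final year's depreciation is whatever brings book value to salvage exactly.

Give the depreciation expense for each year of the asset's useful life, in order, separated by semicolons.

Depreciable base = $112,339 − $4,300 = $108,039.
Year 1: DB = ⌊$112,339 × 200%/3⌋ = $74,892; SL = ⌊$108,039/3⌋ = $36,013 → take DB $74,892. Book value $37,447.
Year 2: DB = ⌊$37,447 × 200%/3⌋ = $24,964; SL = ⌊$33,147/2⌋ = $16,573 → take DB $24,964. Book value $12,483.
Year 3 (final): $12,483 − $4,300 = $8,183. Book value $4,300.

$74,892; $24,964; $8,183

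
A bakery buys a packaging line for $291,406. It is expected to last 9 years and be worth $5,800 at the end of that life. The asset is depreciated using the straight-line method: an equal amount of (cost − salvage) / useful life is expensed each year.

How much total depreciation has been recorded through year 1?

Depreciable base = $291,406 − $5,800 = $285,606.
Annual expense = $285,606 / 9 = $31,734.
End of year 1: book value $259,672.
Accumulated through year 1 = $291,406 − $259,672 = $31,734.

$31,734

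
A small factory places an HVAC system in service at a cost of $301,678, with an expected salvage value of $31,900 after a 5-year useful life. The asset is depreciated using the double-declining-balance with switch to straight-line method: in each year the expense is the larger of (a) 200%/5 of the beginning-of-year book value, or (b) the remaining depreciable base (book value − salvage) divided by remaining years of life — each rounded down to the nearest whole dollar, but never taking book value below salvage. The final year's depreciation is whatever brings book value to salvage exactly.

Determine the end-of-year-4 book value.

Depreciable base = $301,678 − $31,900 = $269,778.
Year 1: DB = ⌊$301,678 × 200%/5⌋ = $120,671; SL = ⌊$269,778/5⌋ = $53,955 → take DB $120,671. Book value $181,007.
Year 2: DB = ⌊$181,007 × 200%/5⌋ = $72,402; SL = ⌊$149,107/4⌋ = $37,276 → take DB $72,402. Book value $108,605.
Year 3: DB = ⌊$108,605 × 200%/5⌋ = $43,442; SL = ⌊$76,705/3⌋ = $25,568 → take DB $43,442. Book value $65,163.
Year 4: DB = ⌊$65,163 × 200%/5⌋ = $26,065; SL = ⌊$33,263/2⌋ = $16,631 → take DB $26,065. Book value $39,098.

$39,098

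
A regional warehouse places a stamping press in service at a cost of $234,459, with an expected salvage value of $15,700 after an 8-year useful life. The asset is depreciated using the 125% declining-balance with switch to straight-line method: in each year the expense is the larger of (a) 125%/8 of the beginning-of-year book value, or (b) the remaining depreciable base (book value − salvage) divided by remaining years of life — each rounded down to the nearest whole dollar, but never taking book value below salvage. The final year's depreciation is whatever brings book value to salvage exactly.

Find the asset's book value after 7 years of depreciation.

Depreciable base = $234,459 − $15,700 = $218,759.
Year 1: DB = ⌊$234,459 × 125%/8⌋ = $36,634; SL = ⌊$218,759/8⌋ = $27,344 → take DB $36,634. Book value $197,825.
Year 2: DB = ⌊$197,825 × 125%/8⌋ = $30,910; SL = ⌊$182,125/7⌋ = $26,017 → take DB $30,910. Book value $166,915.
Year 3: DB = ⌊$166,915 × 125%/8⌋ = $26,080; SL = ⌊$151,215/6⌋ = $25,202 → take DB $26,080. Book value $140,835.
Year 4: DB = ⌊$140,835 × 125%/8⌋ = $22,005; SL = ⌊$125,135/5⌋ = $25,027 → take SL $25,027. Book value $115,808.
Year 5: DB = ⌊$115,808 × 125%/8⌋ = $18,095; SL = ⌊$100,108/4⌋ = $25,027 → take SL $25,027. Book value $90,781.
Year 6: DB = ⌊$90,781 × 125%/8⌋ = $14,184; SL = ⌊$75,081/3⌋ = $25,027 → take SL $25,027. Book value $65,754.
Year 7: DB = ⌊$65,754 × 125%/8⌋ = $10,274; SL = ⌊$50,054/2⌋ = $25,027 → take SL $25,027. Book value $40,727.

$40,727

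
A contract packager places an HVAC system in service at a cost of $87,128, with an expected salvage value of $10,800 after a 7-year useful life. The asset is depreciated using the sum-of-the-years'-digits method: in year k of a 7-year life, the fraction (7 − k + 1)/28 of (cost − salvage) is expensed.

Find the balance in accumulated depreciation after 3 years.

Depreciable base = $87,128 − $10,800 = $76,328.
Sum of the years' digits = 7+6+5+4+3+2+1 = 28.
Year 1: $76,328 × 7/28 = $19,082. Book value $68,046.
Year 2: $76,328 × 6/28 = $16,356. Book value $51,690.
Year 3: $76,328 × 5/28 = $13,630. Book value $38,060.
Accumulated through year 3 = $87,128 − $38,060 = $49,068.

$49,068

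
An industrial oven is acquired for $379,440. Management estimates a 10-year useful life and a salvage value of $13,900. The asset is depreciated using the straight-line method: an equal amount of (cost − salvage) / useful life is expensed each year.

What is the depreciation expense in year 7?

$36,554

Depreciable base = $379,440 − $13,900 = $365,540.
Annual expense = $365,540 / 10 = $36,554.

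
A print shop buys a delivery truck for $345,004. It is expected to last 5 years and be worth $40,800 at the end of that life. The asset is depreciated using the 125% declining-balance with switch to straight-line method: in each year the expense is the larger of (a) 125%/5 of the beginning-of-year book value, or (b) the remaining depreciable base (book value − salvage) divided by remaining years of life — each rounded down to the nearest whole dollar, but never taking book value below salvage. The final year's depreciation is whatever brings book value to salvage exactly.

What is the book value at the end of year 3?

$142,977

Depreciable base = $345,004 − $40,800 = $304,204.
Year 1: DB = ⌊$345,004 × 125%/5⌋ = $86,251; SL = ⌊$304,204/5⌋ = $60,840 → take DB $86,251. Book value $258,753.
Year 2: DB = ⌊$258,753 × 125%/5⌋ = $64,688; SL = ⌊$217,953/4⌋ = $54,488 → take DB $64,688. Book value $194,065.
Year 3: DB = ⌊$194,065 × 125%/5⌋ = $48,516; SL = ⌊$153,265/3⌋ = $51,088 → take SL $51,088. Book value $142,977.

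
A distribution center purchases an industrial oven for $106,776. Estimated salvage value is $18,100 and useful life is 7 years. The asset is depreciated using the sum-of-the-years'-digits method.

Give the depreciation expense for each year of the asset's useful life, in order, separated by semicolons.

Depreciable base = $106,776 − $18,100 = $88,676.
Sum of the years' digits = 7+6+5+4+3+2+1 = 28.
Year 1: $88,676 × 7/28 = $22,169. Book value $84,607.
Year 2: $88,676 × 6/28 = $19,002. Book value $65,605.
Year 3: $88,676 × 5/28 = $15,835. Book value $49,770.
Year 4: $88,676 × 4/28 = $12,668. Book value $37,102.
Year 5: $88,676 × 3/28 = $9,501. Book value $27,601.
Year 6: $88,676 × 2/28 = $6,334. Book value $21,267.
Year 7: $88,676 × 1/28 = $3,167. Book value $18,100.

$22,169; $19,002; $15,835; $12,668; $9,501; $6,334; $3,167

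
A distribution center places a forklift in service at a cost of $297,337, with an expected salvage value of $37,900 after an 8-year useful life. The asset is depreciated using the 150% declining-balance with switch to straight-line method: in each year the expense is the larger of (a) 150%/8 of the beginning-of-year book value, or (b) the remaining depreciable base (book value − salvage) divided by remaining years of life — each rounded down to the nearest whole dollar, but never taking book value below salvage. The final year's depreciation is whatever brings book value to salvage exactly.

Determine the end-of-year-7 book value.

Depreciable base = $297,337 − $37,900 = $259,437.
Year 1: DB = ⌊$297,337 × 150%/8⌋ = $55,750; SL = ⌊$259,437/8⌋ = $32,429 → take DB $55,750. Book value $241,587.
Year 2: DB = ⌊$241,587 × 150%/8⌋ = $45,297; SL = ⌊$203,687/7⌋ = $29,098 → take DB $45,297. Book value $196,290.
Year 3: DB = ⌊$196,290 × 150%/8⌋ = $36,804; SL = ⌊$158,390/6⌋ = $26,398 → take DB $36,804. Book value $159,486.
Year 4: DB = ⌊$159,486 × 150%/8⌋ = $29,903; SL = ⌊$121,586/5⌋ = $24,317 → take DB $29,903. Book value $129,583.
Year 5: DB = ⌊$129,583 × 150%/8⌋ = $24,296; SL = ⌊$91,683/4⌋ = $22,920 → take DB $24,296. Book value $105,287.
Year 6: DB = ⌊$105,287 × 150%/8⌋ = $19,741; SL = ⌊$67,387/3⌋ = $22,462 → take SL $22,462. Book value $82,825.
Year 7: DB = ⌊$82,825 × 150%/8⌋ = $15,529; SL = ⌊$44,925/2⌋ = $22,462 → take SL $22,462. Book value $60,363.

$60,363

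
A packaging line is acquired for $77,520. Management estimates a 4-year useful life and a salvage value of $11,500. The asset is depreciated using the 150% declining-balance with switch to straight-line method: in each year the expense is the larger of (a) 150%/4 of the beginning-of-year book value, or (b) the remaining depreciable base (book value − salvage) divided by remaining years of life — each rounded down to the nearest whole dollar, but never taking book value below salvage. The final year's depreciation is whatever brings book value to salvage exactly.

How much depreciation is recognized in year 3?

$11,355

Depreciable base = $77,520 − $11,500 = $66,020.
Year 1: DB = ⌊$77,520 × 150%/4⌋ = $29,070; SL = ⌊$66,020/4⌋ = $16,505 → take DB $29,070. Book value $48,450.
Year 2: DB = ⌊$48,450 × 150%/4⌋ = $18,168; SL = ⌊$36,950/3⌋ = $12,316 → take DB $18,168. Book value $30,282.
Year 3: DB = ⌊$30,282 × 150%/4⌋ = $11,355; SL = ⌊$18,782/2⌋ = $9,391 → take DB $11,355. Book value $18,927.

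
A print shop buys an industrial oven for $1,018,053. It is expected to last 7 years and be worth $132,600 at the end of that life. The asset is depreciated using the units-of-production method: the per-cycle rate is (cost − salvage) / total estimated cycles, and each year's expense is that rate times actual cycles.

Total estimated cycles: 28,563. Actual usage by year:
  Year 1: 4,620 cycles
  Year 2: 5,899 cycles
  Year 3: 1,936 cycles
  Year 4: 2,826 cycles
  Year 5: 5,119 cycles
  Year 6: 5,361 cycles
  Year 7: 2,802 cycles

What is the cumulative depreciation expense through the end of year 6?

$798,591

Depreciable base = $1,018,053 − $132,600 = $885,453.
Rate = $885,453 / 28,563 cycles = $31 per cycle.
Year 1: 4,620 × $31 = $143,220. Book value $874,833.
Year 2: 5,899 × $31 = $182,869. Book value $691,964.
Year 3: 1,936 × $31 = $60,016. Book value $631,948.
Year 4: 2,826 × $31 = $87,606. Book value $544,342.
Year 5: 5,119 × $31 = $158,689. Book value $385,653.
Year 6: 5,361 × $31 = $166,191. Book value $219,462.
Accumulated through year 6 = $1,018,053 − $219,462 = $798,591.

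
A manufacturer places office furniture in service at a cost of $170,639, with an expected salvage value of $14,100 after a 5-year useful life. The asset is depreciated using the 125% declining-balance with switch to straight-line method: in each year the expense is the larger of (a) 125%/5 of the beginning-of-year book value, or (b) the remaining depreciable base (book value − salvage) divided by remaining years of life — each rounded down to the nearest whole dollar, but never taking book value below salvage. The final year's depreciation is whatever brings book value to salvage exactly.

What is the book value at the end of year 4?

Depreciable base = $170,639 − $14,100 = $156,539.
Year 1: DB = ⌊$170,639 × 125%/5⌋ = $42,659; SL = ⌊$156,539/5⌋ = $31,307 → take DB $42,659. Book value $127,980.
Year 2: DB = ⌊$127,980 × 125%/5⌋ = $31,995; SL = ⌊$113,880/4⌋ = $28,470 → take DB $31,995. Book value $95,985.
Year 3: DB = ⌊$95,985 × 125%/5⌋ = $23,996; SL = ⌊$81,885/3⌋ = $27,295 → take SL $27,295. Book value $68,690.
Year 4: DB = ⌊$68,690 × 125%/5⌋ = $17,172; SL = ⌊$54,590/2⌋ = $27,295 → take SL $27,295. Book value $41,395.

$41,395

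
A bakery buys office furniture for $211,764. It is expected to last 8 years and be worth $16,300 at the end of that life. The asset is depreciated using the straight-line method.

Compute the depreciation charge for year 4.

$24,433

Depreciable base = $211,764 − $16,300 = $195,464.
Annual expense = $195,464 / 8 = $24,433.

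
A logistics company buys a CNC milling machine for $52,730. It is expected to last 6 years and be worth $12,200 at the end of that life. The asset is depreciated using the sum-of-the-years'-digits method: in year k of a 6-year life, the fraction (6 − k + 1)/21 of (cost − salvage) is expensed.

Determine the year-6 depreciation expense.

$1,930

Depreciable base = $52,730 − $12,200 = $40,530.
Sum of the years' digits = 6+5+4+3+2+1 = 21.
Year 1: $40,530 × 6/21 = $11,580. Book value $41,150.
Year 2: $40,530 × 5/21 = $9,650. Book value $31,500.
Year 3: $40,530 × 4/21 = $7,720. Book value $23,780.
Year 4: $40,530 × 3/21 = $5,790. Book value $17,990.
Year 5: $40,530 × 2/21 = $3,860. Book value $14,130.
Year 6: $40,530 × 1/21 = $1,930. Book value $12,200.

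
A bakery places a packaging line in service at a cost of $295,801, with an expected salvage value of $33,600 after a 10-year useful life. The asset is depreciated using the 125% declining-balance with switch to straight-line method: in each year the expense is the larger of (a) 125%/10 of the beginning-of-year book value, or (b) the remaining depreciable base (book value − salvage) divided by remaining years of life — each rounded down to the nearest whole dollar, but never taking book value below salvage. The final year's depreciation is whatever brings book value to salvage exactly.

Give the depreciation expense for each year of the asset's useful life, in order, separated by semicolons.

$36,975; $32,353; $28,309; $24,770; $23,299; $23,299; $23,299; $23,299; $23,299; $23,299

Depreciable base = $295,801 − $33,600 = $262,201.
Year 1: DB = ⌊$295,801 × 125%/10⌋ = $36,975; SL = ⌊$262,201/10⌋ = $26,220 → take DB $36,975. Book value $258,826.
Year 2: DB = ⌊$258,826 × 125%/10⌋ = $32,353; SL = ⌊$225,226/9⌋ = $25,025 → take DB $32,353. Book value $226,473.
Year 3: DB = ⌊$226,473 × 125%/10⌋ = $28,309; SL = ⌊$192,873/8⌋ = $24,109 → take DB $28,309. Book value $198,164.
Year 4: DB = ⌊$198,164 × 125%/10⌋ = $24,770; SL = ⌊$164,564/7⌋ = $23,509 → take DB $24,770. Book value $173,394.
Year 5: DB = ⌊$173,394 × 125%/10⌋ = $21,674; SL = ⌊$139,794/6⌋ = $23,299 → take SL $23,299. Book value $150,095.
Year 6: DB = ⌊$150,095 × 125%/10⌋ = $18,761; SL = ⌊$116,495/5⌋ = $23,299 → take SL $23,299. Book value $126,796.
Year 7: DB = ⌊$126,796 × 125%/10⌋ = $15,849; SL = ⌊$93,196/4⌋ = $23,299 → take SL $23,299. Book value $103,497.
Year 8: DB = ⌊$103,497 × 125%/10⌋ = $12,937; SL = ⌊$69,897/3⌋ = $23,299 → take SL $23,299. Book value $80,198.
Year 9: DB = ⌊$80,198 × 125%/10⌋ = $10,024; SL = ⌊$46,598/2⌋ = $23,299 → take SL $23,299. Book value $56,899.
Year 10 (final): $56,899 − $33,600 = $23,299. Book value $33,600.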